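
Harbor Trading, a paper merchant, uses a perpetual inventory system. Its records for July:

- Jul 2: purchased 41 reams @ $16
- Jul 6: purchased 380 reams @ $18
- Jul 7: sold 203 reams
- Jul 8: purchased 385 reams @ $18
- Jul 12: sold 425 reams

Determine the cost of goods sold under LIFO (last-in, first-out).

COGS = $11,304

Jul 7, 203 sold [LIFO — newest first]: 203 @ $18 = $3,654
Jul 12, 425 sold [LIFO — newest first]: 385 @ $18 + 40 @ $18 = $7,650
Total COGS = $3,654 + $7,650 = $11,304
Ending inventory: 41 @ $16 + 137 @ $18 = $3,122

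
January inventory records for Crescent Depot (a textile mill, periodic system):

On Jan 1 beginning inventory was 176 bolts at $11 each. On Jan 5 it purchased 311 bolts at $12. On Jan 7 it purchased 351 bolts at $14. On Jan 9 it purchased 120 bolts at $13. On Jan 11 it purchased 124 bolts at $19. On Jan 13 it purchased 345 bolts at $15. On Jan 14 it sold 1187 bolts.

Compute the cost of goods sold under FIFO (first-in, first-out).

Jan 14, 1187 sold [FIFO — oldest first]: 176 @ $11 + 311 @ $12 + 351 @ $14 + 120 @ $13 + 124 @ $19 + 105 @ $15 = $16,073
Ending inventory: 240 @ $15 = $3,600
Check: goods available $19,673 = COGS $16,073 + ending $3,600

COGS = $16,073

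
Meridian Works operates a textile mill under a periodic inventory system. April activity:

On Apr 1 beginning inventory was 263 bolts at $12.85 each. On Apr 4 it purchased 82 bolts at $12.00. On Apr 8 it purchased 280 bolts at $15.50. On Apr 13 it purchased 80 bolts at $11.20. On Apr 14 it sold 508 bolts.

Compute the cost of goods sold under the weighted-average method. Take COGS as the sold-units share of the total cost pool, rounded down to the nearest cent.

COGS = $6,917.12

Apr 14, sell 508: 508/705 × $9,599.55 → $6,917.12
Ending inventory (cost pool remaining) = $2,682.43
Check: goods available $9,599.55 = COGS $6,917.12 + ending $2,682.43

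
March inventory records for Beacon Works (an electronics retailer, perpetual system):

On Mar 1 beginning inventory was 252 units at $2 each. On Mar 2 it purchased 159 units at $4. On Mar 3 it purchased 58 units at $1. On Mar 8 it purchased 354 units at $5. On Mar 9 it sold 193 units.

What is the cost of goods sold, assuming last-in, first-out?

Mar 9, 193 sold [LIFO — newest first]: 193 @ $5 = $965
Ending inventory: 252 @ $2 + 159 @ $4 + 58 @ $1 + 161 @ $5 = $2,003

COGS = $965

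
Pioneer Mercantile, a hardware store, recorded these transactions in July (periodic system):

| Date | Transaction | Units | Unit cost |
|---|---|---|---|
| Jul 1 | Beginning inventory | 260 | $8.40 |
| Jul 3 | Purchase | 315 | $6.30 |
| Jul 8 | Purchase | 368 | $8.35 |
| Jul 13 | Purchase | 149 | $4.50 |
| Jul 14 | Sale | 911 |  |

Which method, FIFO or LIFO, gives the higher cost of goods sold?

FIFO

FIFO COGS: 260 @ $8.40 + 315 @ $6.30 + 336 @ $8.35 = $6,974.10
LIFO COGS: 149 @ $4.50 + 368 @ $8.35 + 315 @ $6.30 + 79 @ $8.40 = $6,391.40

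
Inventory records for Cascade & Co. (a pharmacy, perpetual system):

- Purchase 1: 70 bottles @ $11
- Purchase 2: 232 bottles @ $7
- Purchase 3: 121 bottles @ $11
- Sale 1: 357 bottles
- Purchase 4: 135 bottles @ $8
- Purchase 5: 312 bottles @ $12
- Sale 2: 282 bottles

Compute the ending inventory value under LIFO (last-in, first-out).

Sale 1 (357) [LIFO — newest first]: 121 @ $11 + 232 @ $7 + 4 @ $11 = $2,999
Sale 2 (282) [LIFO — newest first]: 282 @ $12 = $3,384
Total COGS = $2,999 + $3,384 = $6,383
Ending inventory: 66 @ $11 + 135 @ $8 + 30 @ $12 = $2,166
Check: goods available $8,549 = COGS $6,383 + ending $2,166

Ending inventory = $2,166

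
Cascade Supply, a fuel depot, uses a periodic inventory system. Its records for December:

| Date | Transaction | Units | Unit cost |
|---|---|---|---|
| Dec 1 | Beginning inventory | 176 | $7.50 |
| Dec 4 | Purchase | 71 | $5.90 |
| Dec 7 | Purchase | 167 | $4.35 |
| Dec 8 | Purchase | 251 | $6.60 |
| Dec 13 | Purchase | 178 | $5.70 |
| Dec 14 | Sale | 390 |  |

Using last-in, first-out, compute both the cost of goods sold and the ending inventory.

Dec 14, 390 sold [LIFO — newest first]: 178 @ $5.70 + 212 @ $6.60 = $2,413.80
Ending inventory: 176 @ $7.50 + 71 @ $5.90 + 167 @ $4.35 + 39 @ $6.60 = $2,722.75
Check: goods available $5,136.55 = COGS $2,413.80 + ending $2,722.75

COGS = $2,413.80; ending inventory = $2,722.75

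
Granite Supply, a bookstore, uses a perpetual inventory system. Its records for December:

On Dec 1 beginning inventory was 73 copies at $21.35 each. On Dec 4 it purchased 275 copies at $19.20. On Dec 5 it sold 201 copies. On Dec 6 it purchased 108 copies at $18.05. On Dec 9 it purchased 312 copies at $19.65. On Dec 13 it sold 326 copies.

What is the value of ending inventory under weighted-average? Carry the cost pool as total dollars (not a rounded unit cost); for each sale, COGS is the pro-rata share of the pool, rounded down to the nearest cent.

Ending inventory = $4,662.27

After Dec 1: 73 on hand, pool $1,558.55 (≈ $21.3500 each)
After Dec 4: 348 on hand, pool $6,838.55 (≈ $19.6510 each)
Dec 5, sell 201: 201/348 × $6,838.55 → $3,949.85
After Dec 6: 255 on hand, pool $4,838.10 (≈ $18.9729 each)
After Dec 9: 567 on hand, pool $10,968.90 (≈ $19.3455 each)
Dec 13, sell 326: 326/567 × $10,968.90 → $6,306.63
Total COGS = $3,949.85 + $6,306.63 = $10,256.48
Ending inventory (cost pool remaining) = $4,662.27
Check: goods available $14,918.75 = COGS $10,256.48 + ending $4,662.27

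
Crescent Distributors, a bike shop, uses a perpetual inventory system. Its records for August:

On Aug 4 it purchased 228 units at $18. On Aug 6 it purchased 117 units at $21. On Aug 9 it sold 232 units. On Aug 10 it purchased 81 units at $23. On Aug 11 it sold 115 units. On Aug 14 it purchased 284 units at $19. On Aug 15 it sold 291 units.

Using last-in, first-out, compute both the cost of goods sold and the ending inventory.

Aug 9, 232 sold [LIFO — newest first]: 117 @ $21 + 115 @ $18 = $4,527
Aug 11, 115 sold [LIFO — newest first]: 81 @ $23 + 34 @ $18 = $2,475
Aug 15, 291 sold [LIFO — newest first]: 284 @ $19 + 7 @ $18 = $5,522
Total COGS = $4,527 + $2,475 + $5,522 = $12,524
Ending inventory: 72 @ $18 = $1,296
Check: goods available $13,820 = COGS $12,524 + ending $1,296

COGS = $12,524; ending inventory = $1,296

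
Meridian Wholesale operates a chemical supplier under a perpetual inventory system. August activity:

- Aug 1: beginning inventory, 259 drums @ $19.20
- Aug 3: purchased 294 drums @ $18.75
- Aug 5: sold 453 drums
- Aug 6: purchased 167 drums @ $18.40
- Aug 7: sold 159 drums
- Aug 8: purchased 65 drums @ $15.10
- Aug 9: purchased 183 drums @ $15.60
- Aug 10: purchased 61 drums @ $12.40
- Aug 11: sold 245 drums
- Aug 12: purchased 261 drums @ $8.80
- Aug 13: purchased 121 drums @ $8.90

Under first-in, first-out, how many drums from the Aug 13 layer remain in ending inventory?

121

Aug 5, 453 sold [FIFO — oldest first]: 259 @ $19.20 + 194 @ $18.75 = $8,610.30
Aug 7, 159 sold [FIFO — oldest first]: 100 @ $18.75 + 59 @ $18.40 = $2,960.60
Aug 11, 245 sold [FIFO — oldest first]: 108 @ $18.40 + 65 @ $15.10 + 72 @ $15.60 = $4,091.90
Total COGS = $8,610.30 + $2,960.60 + $4,091.90 = $15,662.80
Ending inventory: 111 @ $15.60 + 61 @ $12.40 + 261 @ $8.80 + 121 @ $8.90 = $5,861.70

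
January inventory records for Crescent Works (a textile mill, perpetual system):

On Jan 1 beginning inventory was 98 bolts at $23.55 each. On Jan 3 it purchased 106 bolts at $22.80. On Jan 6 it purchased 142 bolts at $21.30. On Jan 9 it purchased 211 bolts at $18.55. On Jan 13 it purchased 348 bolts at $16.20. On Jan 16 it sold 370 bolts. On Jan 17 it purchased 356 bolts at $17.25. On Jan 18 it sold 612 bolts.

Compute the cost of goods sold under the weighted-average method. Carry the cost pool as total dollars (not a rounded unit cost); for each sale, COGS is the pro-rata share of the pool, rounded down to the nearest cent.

After Jan 1: 98 on hand, pool $2,307.90 (≈ $23.5500 each)
After Jan 3: 204 on hand, pool $4,724.70 (≈ $23.1603 each)
After Jan 6: 346 on hand, pool $7,749.30 (≈ $22.3968 each)
After Jan 9: 557 on hand, pool $11,663.35 (≈ $20.9396 each)
After Jan 13: 905 on hand, pool $17,300.95 (≈ $19.1171 each)
Jan 16, sell 370: 370/905 × $17,300.95 → $7,073.31
After Jan 17: 891 on hand, pool $16,368.64 (≈ $18.3711 each)
Jan 18, sell 612: 612/891 × $16,368.64 → $11,243.10
Total COGS = $7,073.31 + $11,243.10 = $18,316.41
Ending inventory (cost pool remaining) = $5,125.54

COGS = $18,316.41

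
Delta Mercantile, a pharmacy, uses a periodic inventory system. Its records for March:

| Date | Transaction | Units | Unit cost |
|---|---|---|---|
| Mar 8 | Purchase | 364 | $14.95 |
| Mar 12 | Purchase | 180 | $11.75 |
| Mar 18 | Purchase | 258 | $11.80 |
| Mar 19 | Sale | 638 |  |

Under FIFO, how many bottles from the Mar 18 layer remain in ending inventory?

Mar 19, 638 sold [FIFO — oldest first]: 364 @ $14.95 + 180 @ $11.75 + 94 @ $11.80 = $8,666.00
Ending inventory: 164 @ $11.80 = $1,935.20
Check: goods available $10,601.20 = COGS $8,666.00 + ending $1,935.20

164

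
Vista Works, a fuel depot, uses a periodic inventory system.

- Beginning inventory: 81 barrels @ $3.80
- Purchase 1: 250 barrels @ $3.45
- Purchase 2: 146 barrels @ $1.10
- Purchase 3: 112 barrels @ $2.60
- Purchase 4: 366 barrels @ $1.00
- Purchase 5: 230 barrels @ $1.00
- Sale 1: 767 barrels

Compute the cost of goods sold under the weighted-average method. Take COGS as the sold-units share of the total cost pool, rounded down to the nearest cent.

COGS = $1,435.68

Sale 1, sell 767: 767/1185 × $2,218.10 → $1,435.68
Ending inventory (cost pool remaining) = $782.42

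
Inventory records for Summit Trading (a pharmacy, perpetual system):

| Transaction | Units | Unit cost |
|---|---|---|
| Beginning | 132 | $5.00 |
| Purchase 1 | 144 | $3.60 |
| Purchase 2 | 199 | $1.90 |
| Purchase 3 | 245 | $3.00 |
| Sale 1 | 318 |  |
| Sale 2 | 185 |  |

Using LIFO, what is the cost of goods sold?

COGS = $1,325.50

Sale 1 (318) [LIFO — newest first]: 245 @ $3.00 + 73 @ $1.90 = $873.70
Sale 2 (185) [LIFO — newest first]: 126 @ $1.90 + 59 @ $3.60 = $451.80
Total COGS = $873.70 + $451.80 = $1,325.50
Ending inventory: 132 @ $5.00 + 85 @ $3.60 = $966.00
Check: goods available $2,291.50 = COGS $1,325.50 + ending $966.00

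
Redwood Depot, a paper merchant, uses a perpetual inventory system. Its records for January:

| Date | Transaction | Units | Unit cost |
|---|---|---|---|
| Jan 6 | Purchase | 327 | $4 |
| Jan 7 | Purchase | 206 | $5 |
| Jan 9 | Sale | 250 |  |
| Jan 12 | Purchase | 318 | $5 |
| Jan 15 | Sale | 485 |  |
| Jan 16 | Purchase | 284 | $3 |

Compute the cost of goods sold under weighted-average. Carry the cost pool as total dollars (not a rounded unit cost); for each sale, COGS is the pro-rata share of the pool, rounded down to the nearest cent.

COGS = $3,381.51

After Jan 6: 327 on hand, pool $1,308.00 (≈ $4.0000 each)
After Jan 7: 533 on hand, pool $2,338.00 (≈ $4.3865 each)
Jan 9, sell 250: 250/533 × $2,338.00 → $1,096.62
After Jan 12: 601 on hand, pool $2,831.38 (≈ $4.7111 each)
Jan 15, sell 485: 485/601 × $2,831.38 → $2,284.89
After Jan 16: 400 on hand, pool $1,398.49 (≈ $3.4962 each)
Total COGS = $1,096.62 + $2,284.89 = $3,381.51
Ending inventory (cost pool remaining) = $1,398.49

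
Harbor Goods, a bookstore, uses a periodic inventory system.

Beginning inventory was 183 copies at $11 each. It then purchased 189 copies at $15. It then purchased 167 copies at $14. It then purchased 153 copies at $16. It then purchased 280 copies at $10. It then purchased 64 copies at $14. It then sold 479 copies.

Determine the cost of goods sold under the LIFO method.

COGS = $5,856

Sale 1 (479) [LIFO — newest first]: 64 @ $14 + 280 @ $10 + 135 @ $16 = $5,856
Ending inventory: 183 @ $11 + 189 @ $15 + 167 @ $14 + 18 @ $16 = $7,474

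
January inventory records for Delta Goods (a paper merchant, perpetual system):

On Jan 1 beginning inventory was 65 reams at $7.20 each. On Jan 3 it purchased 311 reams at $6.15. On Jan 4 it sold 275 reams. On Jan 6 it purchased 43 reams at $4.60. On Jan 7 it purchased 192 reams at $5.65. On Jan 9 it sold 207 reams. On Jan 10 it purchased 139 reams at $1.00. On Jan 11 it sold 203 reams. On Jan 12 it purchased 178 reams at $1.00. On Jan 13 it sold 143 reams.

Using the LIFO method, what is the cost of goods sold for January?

Jan 4, 275 sold [LIFO — newest first]: 275 @ $6.15 = $1,691.25
Jan 9, 207 sold [LIFO — newest first]: 192 @ $5.65 + 15 @ $4.60 = $1,153.80
Jan 11, 203 sold [LIFO — newest first]: 139 @ $1.00 + 28 @ $4.60 + 36 @ $6.15 = $489.20
Jan 13, 143 sold [LIFO — newest first]: 143 @ $1.00 = $143.00
Total COGS = $1,691.25 + $1,153.80 + $489.20 + $143.00 = $3,477.25
Ending inventory: 65 @ $7.20 + 35 @ $1.00 = $503.00
Check: goods available $3,980.25 = COGS $3,477.25 + ending $503.00

COGS = $3,477.25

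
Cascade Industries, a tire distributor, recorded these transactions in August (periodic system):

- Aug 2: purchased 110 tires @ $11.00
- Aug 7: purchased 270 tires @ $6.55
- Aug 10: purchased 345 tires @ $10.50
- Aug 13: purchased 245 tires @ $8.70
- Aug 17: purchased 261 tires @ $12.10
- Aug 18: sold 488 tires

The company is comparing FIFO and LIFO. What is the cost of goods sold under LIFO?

FIFO COGS: 110 @ $11.00 + 270 @ $6.55 + 108 @ $10.50 = $4,112.50
LIFO COGS: 261 @ $12.10 + 227 @ $8.70 = $5,133.00

COGS = $5,133.00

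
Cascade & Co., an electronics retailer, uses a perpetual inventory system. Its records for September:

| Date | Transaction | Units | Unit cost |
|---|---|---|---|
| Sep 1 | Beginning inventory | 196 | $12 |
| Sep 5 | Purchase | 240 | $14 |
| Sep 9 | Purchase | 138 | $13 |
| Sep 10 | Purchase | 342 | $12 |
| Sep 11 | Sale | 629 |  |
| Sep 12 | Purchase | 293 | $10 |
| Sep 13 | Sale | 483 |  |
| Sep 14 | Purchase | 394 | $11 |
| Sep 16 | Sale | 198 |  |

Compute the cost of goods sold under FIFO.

COGS = $15,651

Sep 11, 629 sold [FIFO — oldest first]: 196 @ $12 + 240 @ $14 + 138 @ $13 + 55 @ $12 = $8,166
Sep 13, 483 sold [FIFO — oldest first]: 287 @ $12 + 196 @ $10 = $5,404
Sep 16, 198 sold [FIFO — oldest first]: 97 @ $10 + 101 @ $11 = $2,081
Total COGS = $8,166 + $5,404 + $2,081 = $15,651
Ending inventory: 293 @ $11 = $3,223
Check: goods available $18,874 = COGS $15,651 + ending $3,223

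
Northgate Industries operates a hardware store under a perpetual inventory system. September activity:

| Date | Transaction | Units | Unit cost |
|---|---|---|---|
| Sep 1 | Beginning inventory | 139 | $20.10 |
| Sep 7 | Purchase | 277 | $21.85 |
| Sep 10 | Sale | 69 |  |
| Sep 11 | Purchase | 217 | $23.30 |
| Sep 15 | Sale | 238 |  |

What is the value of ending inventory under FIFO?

Sep 10, 69 sold [FIFO — oldest first]: 69 @ $20.10 = $1,386.90
Sep 15, 238 sold [FIFO — oldest first]: 70 @ $20.10 + 168 @ $21.85 = $5,077.80
Total COGS = $1,386.90 + $5,077.80 = $6,464.70
Ending inventory: 109 @ $21.85 + 217 @ $23.30 = $7,437.75

Ending inventory = $7,437.75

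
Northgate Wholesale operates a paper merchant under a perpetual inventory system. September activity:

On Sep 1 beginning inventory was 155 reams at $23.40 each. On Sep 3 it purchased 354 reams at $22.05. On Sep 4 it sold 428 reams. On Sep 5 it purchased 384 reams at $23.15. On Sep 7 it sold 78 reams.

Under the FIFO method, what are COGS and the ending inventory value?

COGS = $11,366.55; ending inventory = $8,955.75

Sep 4, 428 sold [FIFO — oldest first]: 155 @ $23.40 + 273 @ $22.05 = $9,646.65
Sep 7, 78 sold [FIFO — oldest first]: 78 @ $22.05 = $1,719.90
Total COGS = $9,646.65 + $1,719.90 = $11,366.55
Ending inventory: 3 @ $22.05 + 384 @ $23.15 = $8,955.75
Check: goods available $20,322.30 = COGS $11,366.55 + ending $8,955.75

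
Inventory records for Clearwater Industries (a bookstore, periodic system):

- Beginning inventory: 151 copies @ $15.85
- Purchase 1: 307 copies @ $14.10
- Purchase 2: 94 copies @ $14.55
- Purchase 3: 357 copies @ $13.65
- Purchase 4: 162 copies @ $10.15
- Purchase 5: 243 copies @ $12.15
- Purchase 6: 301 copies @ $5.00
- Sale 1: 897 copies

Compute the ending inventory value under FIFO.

Sale 1 (897) [FIFO — oldest first]: 151 @ $15.85 + 307 @ $14.10 + 94 @ $14.55 + 345 @ $13.65 = $12,799.00
Ending inventory: 12 @ $13.65 + 162 @ $10.15 + 243 @ $12.15 + 301 @ $5.00 = $6,265.55

Ending inventory = $6,265.55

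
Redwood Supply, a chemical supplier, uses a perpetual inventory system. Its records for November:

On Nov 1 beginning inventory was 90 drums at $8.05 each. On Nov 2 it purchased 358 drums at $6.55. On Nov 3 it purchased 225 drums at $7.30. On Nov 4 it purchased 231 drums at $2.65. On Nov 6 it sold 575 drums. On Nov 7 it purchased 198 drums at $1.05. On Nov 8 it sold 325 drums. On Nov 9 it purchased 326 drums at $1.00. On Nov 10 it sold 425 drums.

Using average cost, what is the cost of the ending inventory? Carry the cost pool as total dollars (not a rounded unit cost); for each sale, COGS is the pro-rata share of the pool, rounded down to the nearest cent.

Ending inventory = $224.03

After Nov 1: 90 on hand, pool $724.50 (≈ $8.0500 each)
After Nov 2: 448 on hand, pool $3,069.40 (≈ $6.8513 each)
After Nov 3: 673 on hand, pool $4,711.90 (≈ $7.0013 each)
After Nov 4: 904 on hand, pool $5,324.05 (≈ $5.8894 each)
Nov 6, sell 575: 575/904 × $5,324.05 → $3,386.42
After Nov 7: 527 on hand, pool $2,145.53 (≈ $4.0712 each)
Nov 8, sell 325: 325/527 × $2,145.53 → $1,323.14
After Nov 9: 528 on hand, pool $1,148.39 (≈ $2.1750 each)
Nov 10, sell 425: 425/528 × $1,148.39 → $924.36
Total COGS = $3,386.42 + $1,323.14 + $924.36 = $5,633.92
Ending inventory (cost pool remaining) = $224.03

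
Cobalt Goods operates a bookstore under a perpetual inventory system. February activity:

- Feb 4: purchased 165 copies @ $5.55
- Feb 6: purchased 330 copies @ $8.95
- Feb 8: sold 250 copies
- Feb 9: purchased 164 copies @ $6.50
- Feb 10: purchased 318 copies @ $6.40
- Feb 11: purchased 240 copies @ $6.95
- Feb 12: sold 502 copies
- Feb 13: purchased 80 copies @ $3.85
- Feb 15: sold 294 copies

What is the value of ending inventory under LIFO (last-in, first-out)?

Ending inventory = $1,670.75

Feb 8, 250 sold [LIFO — newest first]: 250 @ $8.95 = $2,237.50
Feb 12, 502 sold [LIFO — newest first]: 240 @ $6.95 + 262 @ $6.40 = $3,344.80
Feb 15, 294 sold [LIFO — newest first]: 80 @ $3.85 + 56 @ $6.40 + 158 @ $6.50 = $1,693.40
Total COGS = $2,237.50 + $3,344.80 + $1,693.40 = $7,275.70
Ending inventory: 165 @ $5.55 + 80 @ $8.95 + 6 @ $6.50 = $1,670.75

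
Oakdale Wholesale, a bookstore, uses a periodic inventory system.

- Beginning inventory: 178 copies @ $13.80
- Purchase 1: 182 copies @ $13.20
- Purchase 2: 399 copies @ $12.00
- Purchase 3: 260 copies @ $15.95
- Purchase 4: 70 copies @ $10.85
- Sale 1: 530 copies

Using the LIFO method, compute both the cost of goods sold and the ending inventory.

Sale 1 (530) [LIFO — newest first]: 70 @ $10.85 + 260 @ $15.95 + 200 @ $12.00 = $7,306.50
Ending inventory: 178 @ $13.80 + 182 @ $13.20 + 199 @ $12.00 = $7,246.80
Check: goods available $14,553.30 = COGS $7,306.50 + ending $7,246.80

COGS = $7,306.50; ending inventory = $7,246.80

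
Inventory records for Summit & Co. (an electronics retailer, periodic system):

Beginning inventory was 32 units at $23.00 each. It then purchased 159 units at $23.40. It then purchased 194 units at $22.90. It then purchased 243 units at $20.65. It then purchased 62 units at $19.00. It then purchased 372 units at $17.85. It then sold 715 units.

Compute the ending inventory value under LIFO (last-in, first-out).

Ending inventory = $8,029.00

Sale 1 (715) [LIFO — newest first]: 372 @ $17.85 + 62 @ $19.00 + 243 @ $20.65 + 38 @ $22.90 = $13,706.35
Ending inventory: 32 @ $23.00 + 159 @ $23.40 + 156 @ $22.90 = $8,029.00
Check: goods available $21,735.35 = COGS $13,706.35 + ending $8,029.00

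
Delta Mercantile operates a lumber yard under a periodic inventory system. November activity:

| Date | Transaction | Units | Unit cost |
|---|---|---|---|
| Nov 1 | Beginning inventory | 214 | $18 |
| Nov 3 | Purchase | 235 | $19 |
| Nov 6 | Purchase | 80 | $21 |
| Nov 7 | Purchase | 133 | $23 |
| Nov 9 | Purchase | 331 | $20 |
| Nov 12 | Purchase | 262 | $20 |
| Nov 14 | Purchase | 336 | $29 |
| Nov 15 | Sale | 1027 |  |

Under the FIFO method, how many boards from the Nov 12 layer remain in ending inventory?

Nov 15, 1027 sold [FIFO — oldest first]: 214 @ $18 + 235 @ $19 + 80 @ $21 + 133 @ $23 + 331 @ $20 + 34 @ $20 = $20,356
Ending inventory: 228 @ $20 + 336 @ $29 = $14,304

228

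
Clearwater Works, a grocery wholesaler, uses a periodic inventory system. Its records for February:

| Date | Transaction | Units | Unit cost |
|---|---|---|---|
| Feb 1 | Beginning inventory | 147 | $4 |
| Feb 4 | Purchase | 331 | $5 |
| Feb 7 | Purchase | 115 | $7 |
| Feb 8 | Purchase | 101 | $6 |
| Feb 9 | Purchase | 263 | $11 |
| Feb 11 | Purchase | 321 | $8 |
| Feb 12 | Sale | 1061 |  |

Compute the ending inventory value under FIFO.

Feb 12, 1061 sold [FIFO — oldest first]: 147 @ $4 + 331 @ $5 + 115 @ $7 + 101 @ $6 + 263 @ $11 + 104 @ $8 = $7,379
Ending inventory: 217 @ $8 = $1,736

Ending inventory = $1,736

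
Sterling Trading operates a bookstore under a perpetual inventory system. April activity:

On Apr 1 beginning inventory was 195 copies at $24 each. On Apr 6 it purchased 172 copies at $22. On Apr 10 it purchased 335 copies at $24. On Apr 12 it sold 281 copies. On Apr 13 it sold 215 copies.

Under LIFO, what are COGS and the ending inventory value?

Apr 12, 281 sold [LIFO — newest first]: 281 @ $24 = $6,744
Apr 13, 215 sold [LIFO — newest first]: 54 @ $24 + 161 @ $22 = $4,838
Total COGS = $6,744 + $4,838 = $11,582
Ending inventory: 195 @ $24 + 11 @ $22 = $4,922

COGS = $11,582; ending inventory = $4,922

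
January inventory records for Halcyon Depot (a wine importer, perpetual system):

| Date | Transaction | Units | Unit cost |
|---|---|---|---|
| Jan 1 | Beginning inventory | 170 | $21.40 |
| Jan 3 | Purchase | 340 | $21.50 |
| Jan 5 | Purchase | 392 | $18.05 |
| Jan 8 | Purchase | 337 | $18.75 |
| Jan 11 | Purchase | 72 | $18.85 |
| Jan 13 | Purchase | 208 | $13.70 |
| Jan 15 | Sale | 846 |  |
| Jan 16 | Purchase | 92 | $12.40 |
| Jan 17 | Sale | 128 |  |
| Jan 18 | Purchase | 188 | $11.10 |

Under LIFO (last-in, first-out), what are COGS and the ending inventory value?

COGS = $16,449.60; ending inventory = $15,327.15

Jan 15, 846 sold [LIFO — newest first]: 208 @ $13.70 + 72 @ $18.85 + 337 @ $18.75 + 229 @ $18.05 = $14,659.00
Jan 17, 128 sold [LIFO — newest first]: 92 @ $12.40 + 36 @ $18.05 = $1,790.60
Total COGS = $14,659.00 + $1,790.60 = $16,449.60
Ending inventory: 170 @ $21.40 + 340 @ $21.50 + 127 @ $18.05 + 188 @ $11.10 = $15,327.15
Check: goods available $31,776.75 = COGS $16,449.60 + ending $15,327.15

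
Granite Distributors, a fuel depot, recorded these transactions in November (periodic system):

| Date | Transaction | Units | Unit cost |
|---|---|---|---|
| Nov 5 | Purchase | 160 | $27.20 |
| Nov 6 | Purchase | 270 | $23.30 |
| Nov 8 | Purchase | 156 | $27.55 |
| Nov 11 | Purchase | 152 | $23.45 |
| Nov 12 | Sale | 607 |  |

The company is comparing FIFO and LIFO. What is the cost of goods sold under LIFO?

FIFO COGS: 160 @ $27.20 + 270 @ $23.30 + 156 @ $27.55 + 21 @ $23.45 = $15,433.25
LIFO COGS: 152 @ $23.45 + 156 @ $27.55 + 270 @ $23.30 + 29 @ $27.20 = $14,942.00

COGS = $14,942.00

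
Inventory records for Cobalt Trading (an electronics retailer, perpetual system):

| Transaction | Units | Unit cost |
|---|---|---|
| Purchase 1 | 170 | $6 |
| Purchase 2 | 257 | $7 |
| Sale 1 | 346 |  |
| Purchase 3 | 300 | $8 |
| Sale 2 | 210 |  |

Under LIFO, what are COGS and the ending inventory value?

Sale 1 (346) [LIFO — newest first]: 257 @ $7 + 89 @ $6 = $2,333
Sale 2 (210) [LIFO — newest first]: 210 @ $8 = $1,680
Total COGS = $2,333 + $1,680 = $4,013
Ending inventory: 81 @ $6 + 90 @ $8 = $1,206
Check: goods available $5,219 = COGS $4,013 + ending $1,206

COGS = $4,013; ending inventory = $1,206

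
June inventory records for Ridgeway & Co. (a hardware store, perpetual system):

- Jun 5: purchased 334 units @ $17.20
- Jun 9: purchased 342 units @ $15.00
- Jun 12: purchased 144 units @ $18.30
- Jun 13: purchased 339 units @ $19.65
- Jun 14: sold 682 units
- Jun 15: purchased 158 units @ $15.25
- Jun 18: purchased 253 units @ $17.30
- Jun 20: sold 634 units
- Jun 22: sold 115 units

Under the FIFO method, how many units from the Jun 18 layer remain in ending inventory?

139

Jun 14, 682 sold [FIFO — oldest first]: 334 @ $17.20 + 342 @ $15.00 + 6 @ $18.30 = $10,984.60
Jun 20, 634 sold [FIFO — oldest first]: 138 @ $18.30 + 339 @ $19.65 + 157 @ $15.25 = $11,581.00
Jun 22, 115 sold [FIFO — oldest first]: 1 @ $15.25 + 114 @ $17.30 = $1,987.45
Total COGS = $10,984.60 + $11,581.00 + $1,987.45 = $24,553.05
Ending inventory: 139 @ $17.30 = $2,404.70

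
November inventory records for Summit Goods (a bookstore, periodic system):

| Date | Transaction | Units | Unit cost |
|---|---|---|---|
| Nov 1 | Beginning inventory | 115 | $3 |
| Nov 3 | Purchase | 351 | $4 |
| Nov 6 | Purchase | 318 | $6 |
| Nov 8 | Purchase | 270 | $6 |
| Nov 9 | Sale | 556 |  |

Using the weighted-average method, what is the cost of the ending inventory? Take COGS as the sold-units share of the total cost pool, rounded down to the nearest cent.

Ending inventory = $2,493.31

Nov 9, sell 556: 556/1054 × $5,277.00 → $2,783.69
Ending inventory (cost pool remaining) = $2,493.31
Check: goods available $5,277.00 = COGS $2,783.69 + ending $2,493.31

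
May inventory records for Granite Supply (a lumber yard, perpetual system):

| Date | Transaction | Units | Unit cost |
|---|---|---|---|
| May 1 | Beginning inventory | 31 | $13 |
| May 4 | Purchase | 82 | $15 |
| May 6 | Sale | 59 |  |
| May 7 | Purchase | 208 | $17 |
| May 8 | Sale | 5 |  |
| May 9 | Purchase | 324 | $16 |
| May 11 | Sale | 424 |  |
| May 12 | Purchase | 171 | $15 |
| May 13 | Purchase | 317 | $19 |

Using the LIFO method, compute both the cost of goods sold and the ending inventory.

COGS = $7,854; ending inventory = $11,087

May 6, 59 sold [LIFO — newest first]: 59 @ $15 = $885
May 8, 5 sold [LIFO — newest first]: 5 @ $17 = $85
May 11, 424 sold [LIFO — newest first]: 324 @ $16 + 100 @ $17 = $6,884
Total COGS = $885 + $85 + $6,884 = $7,854
Ending inventory: 31 @ $13 + 23 @ $15 + 103 @ $17 + 171 @ $15 + 317 @ $19 = $11,087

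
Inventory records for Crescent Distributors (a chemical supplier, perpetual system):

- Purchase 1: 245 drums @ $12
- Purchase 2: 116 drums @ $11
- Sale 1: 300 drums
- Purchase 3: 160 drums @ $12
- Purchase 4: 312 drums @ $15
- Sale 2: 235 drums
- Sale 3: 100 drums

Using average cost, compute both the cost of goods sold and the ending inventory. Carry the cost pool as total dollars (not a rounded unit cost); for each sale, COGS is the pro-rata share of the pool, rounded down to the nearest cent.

COGS = $8,099.57; ending inventory = $2,716.43

After Purchase 1: 245 on hand, pool $2,940.00 (≈ $12.0000 each)
After Purchase 2: 361 on hand, pool $4,216.00 (≈ $11.6787 each)
Sale 1, sell 300: 300/361 × $4,216.00 → $3,503.60
After Purchase 3: 221 on hand, pool $2,632.40 (≈ $11.9113 each)
After Purchase 4: 533 on hand, pool $7,312.40 (≈ $13.7193 each)
Sale 2, sell 235: 235/533 × $7,312.40 → $3,224.04
Sale 3, sell 100: 100/298 × $4,088.36 → $1,371.93
Total COGS = $3,503.60 + $3,224.04 + $1,371.93 = $8,099.57
Ending inventory (cost pool remaining) = $2,716.43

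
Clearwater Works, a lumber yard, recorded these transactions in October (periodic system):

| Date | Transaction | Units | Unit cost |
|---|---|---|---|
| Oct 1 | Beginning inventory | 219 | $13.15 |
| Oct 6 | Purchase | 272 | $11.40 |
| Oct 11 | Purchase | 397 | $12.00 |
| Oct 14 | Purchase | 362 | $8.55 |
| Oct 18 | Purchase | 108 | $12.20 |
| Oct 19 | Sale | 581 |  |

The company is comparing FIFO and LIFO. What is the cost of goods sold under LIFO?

COGS = $5,744.70

FIFO COGS: 219 @ $13.15 + 272 @ $11.40 + 90 @ $12.00 = $7,060.65
LIFO COGS: 108 @ $12.20 + 362 @ $8.55 + 111 @ $12.00 = $5,744.70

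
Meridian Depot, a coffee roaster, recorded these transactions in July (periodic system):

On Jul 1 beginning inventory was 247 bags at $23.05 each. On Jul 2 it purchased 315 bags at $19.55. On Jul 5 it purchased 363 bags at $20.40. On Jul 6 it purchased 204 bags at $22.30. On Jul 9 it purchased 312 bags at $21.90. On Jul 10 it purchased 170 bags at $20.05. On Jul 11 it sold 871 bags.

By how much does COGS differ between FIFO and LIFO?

FIFO COGS: 247 @ $23.05 + 315 @ $19.55 + 309 @ $20.40 = $18,155.20
LIFO COGS: 170 @ $20.05 + 312 @ $21.90 + 204 @ $22.30 + 185 @ $20.40 = $18,564.50
Difference = |$18,155.20 − $18,564.50| = $409.30

$409.30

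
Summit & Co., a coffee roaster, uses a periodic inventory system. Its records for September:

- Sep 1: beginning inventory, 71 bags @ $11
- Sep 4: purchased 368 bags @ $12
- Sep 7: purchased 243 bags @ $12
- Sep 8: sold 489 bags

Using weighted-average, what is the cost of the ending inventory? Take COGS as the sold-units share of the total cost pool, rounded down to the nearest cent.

Sep 8, sell 489: 489/682 × $8,113.00 → $5,817.09
Ending inventory (cost pool remaining) = $2,295.91

Ending inventory = $2,295.91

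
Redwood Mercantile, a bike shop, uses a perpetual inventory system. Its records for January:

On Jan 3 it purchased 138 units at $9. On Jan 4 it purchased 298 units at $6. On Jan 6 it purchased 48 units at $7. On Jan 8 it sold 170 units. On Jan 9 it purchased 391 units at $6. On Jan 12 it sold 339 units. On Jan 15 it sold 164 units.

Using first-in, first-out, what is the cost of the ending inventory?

Jan 8, 170 sold [FIFO — oldest first]: 138 @ $9 + 32 @ $6 = $1,434
Jan 12, 339 sold [FIFO — oldest first]: 266 @ $6 + 48 @ $7 + 25 @ $6 = $2,082
Jan 15, 164 sold [FIFO — oldest first]: 164 @ $6 = $984
Total COGS = $1,434 + $2,082 + $984 = $4,500
Ending inventory: 202 @ $6 = $1,212
Check: goods available $5,712 = COGS $4,500 + ending $1,212

Ending inventory = $1,212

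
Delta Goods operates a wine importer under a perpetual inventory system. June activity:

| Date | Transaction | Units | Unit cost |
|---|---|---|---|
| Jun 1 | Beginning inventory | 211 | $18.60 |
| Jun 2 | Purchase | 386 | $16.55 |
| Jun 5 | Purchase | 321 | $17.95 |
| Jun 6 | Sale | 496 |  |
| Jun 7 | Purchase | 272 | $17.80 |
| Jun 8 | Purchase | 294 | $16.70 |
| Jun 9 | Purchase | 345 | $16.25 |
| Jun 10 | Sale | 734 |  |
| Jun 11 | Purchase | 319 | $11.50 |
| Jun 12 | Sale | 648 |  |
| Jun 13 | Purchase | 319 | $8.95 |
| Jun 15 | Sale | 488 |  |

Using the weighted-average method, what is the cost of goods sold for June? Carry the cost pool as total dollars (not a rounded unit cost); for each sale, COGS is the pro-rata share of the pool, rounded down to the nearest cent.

After Jun 1: 211 on hand, pool $3,924.60 (≈ $18.6000 each)
After Jun 2: 597 on hand, pool $10,312.90 (≈ $17.2745 each)
After Jun 5: 918 on hand, pool $16,074.85 (≈ $17.5107 each)
Jun 6, sell 496: 496/918 × $16,074.85 → $8,685.32
After Jun 7: 694 on hand, pool $12,231.13 (≈ $17.6241 each)
After Jun 8: 988 on hand, pool $17,140.93 (≈ $17.3491 each)
After Jun 9: 1333 on hand, pool $22,747.18 (≈ $17.0647 each)
Jun 10, sell 734: 734/1333 × $22,747.18 → $12,525.45
After Jun 11: 918 on hand, pool $13,890.23 (≈ $15.1310 each)
Jun 12, sell 648: 648/918 × $13,890.23 → $9,804.86
After Jun 13: 589 on hand, pool $6,940.42 (≈ $11.7834 each)
Jun 15, sell 488: 488/589 × $6,940.42 → $5,750.29
Total COGS = $8,685.32 + $12,525.45 + $9,804.86 + $5,750.29 = $36,765.92
Ending inventory (cost pool remaining) = $1,190.13

COGS = $36,765.92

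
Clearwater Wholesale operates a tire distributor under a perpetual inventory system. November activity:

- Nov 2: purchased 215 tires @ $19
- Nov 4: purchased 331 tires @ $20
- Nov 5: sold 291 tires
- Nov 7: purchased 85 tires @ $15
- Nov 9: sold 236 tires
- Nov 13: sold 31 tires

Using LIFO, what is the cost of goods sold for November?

Nov 5, 291 sold [LIFO — newest first]: 291 @ $20 = $5,820
Nov 9, 236 sold [LIFO — newest first]: 85 @ $15 + 40 @ $20 + 111 @ $19 = $4,184
Nov 13, 31 sold [LIFO — newest first]: 31 @ $19 = $589
Total COGS = $5,820 + $4,184 + $589 = $10,593
Ending inventory: 73 @ $19 = $1,387
Check: goods available $11,980 = COGS $10,593 + ending $1,387

COGS = $10,593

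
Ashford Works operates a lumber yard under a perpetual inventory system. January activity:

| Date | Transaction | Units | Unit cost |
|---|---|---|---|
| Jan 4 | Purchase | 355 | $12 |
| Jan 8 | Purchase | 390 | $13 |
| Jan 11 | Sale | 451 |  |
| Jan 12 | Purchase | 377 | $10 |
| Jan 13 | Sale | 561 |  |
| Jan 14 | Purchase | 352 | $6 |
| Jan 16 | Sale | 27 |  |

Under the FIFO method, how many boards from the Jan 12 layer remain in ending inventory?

83

Jan 11, 451 sold [FIFO — oldest first]: 355 @ $12 + 96 @ $13 = $5,508
Jan 13, 561 sold [FIFO — oldest first]: 294 @ $13 + 267 @ $10 = $6,492
Jan 16, 27 sold [FIFO — oldest first]: 27 @ $10 = $270
Total COGS = $5,508 + $6,492 + $270 = $12,270
Ending inventory: 83 @ $10 + 352 @ $6 = $2,942
Check: goods available $15,212 = COGS $12,270 + ending $2,942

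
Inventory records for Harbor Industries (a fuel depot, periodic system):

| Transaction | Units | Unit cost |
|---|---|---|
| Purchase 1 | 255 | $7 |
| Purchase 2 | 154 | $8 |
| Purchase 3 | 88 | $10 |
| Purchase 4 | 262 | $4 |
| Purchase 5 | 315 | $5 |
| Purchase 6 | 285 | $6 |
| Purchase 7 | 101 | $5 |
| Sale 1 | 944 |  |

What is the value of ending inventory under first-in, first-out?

Sale 1 (944) [FIFO — oldest first]: 255 @ $7 + 154 @ $8 + 88 @ $10 + 262 @ $4 + 185 @ $5 = $5,870
Ending inventory: 130 @ $5 + 285 @ $6 + 101 @ $5 = $2,865
Check: goods available $8,735 = COGS $5,870 + ending $2,865

Ending inventory = $2,865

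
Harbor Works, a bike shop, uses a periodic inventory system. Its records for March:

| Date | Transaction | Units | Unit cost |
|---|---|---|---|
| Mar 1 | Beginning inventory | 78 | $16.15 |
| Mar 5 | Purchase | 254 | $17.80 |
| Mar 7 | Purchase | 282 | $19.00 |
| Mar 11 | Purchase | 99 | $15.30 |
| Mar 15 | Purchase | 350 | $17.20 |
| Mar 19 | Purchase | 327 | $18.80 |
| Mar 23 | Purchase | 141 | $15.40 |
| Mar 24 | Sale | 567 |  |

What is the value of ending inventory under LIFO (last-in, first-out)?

Ending inventory = $16,970.80

Mar 24, 567 sold [LIFO — newest first]: 141 @ $15.40 + 327 @ $18.80 + 99 @ $17.20 = $10,021.80
Ending inventory: 78 @ $16.15 + 254 @ $17.80 + 282 @ $19.00 + 99 @ $15.30 + 251 @ $17.20 = $16,970.80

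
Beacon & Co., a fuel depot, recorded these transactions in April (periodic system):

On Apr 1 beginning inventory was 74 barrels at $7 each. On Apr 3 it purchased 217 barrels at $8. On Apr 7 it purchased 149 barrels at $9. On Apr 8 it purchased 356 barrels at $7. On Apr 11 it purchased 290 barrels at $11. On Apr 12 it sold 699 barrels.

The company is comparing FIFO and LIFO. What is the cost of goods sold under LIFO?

FIFO COGS: 74 @ $7 + 217 @ $8 + 149 @ $9 + 259 @ $7 = $5,408
LIFO COGS: 290 @ $11 + 356 @ $7 + 53 @ $9 = $6,159

COGS = $6,159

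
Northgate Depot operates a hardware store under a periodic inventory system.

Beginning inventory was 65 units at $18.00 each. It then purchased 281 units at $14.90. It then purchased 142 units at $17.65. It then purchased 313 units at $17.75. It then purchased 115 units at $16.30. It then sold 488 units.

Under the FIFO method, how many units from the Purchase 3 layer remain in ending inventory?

313

Sale 1 (488) [FIFO — oldest first]: 65 @ $18.00 + 281 @ $14.90 + 142 @ $17.65 = $7,863.20
Ending inventory: 313 @ $17.75 + 115 @ $16.30 = $7,430.25
Check: goods available $15,293.45 = COGS $7,863.20 + ending $7,430.25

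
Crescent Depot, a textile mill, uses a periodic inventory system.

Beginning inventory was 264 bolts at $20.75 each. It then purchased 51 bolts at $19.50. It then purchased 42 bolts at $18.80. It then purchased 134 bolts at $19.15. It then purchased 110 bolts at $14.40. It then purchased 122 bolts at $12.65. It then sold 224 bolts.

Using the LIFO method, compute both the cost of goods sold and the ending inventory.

COGS = $3,012.10; ending inventory = $9,943.40

Sale 1 (224) [LIFO — newest first]: 122 @ $12.65 + 102 @ $14.40 = $3,012.10
Ending inventory: 264 @ $20.75 + 51 @ $19.50 + 42 @ $18.80 + 134 @ $19.15 + 8 @ $14.40 = $9,943.40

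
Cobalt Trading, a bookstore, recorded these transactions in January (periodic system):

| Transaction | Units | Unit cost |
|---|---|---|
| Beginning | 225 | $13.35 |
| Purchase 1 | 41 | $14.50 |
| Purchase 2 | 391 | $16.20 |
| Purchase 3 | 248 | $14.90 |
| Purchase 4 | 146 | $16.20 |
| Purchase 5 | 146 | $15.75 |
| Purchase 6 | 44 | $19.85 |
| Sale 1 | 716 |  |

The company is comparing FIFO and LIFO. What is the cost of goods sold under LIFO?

COGS = $11,371.70

FIFO COGS: 225 @ $13.35 + 41 @ $14.50 + 391 @ $16.20 + 59 @ $14.90 = $10,811.55
LIFO COGS: 44 @ $19.85 + 146 @ $15.75 + 146 @ $16.20 + 248 @ $14.90 + 132 @ $16.20 = $11,371.70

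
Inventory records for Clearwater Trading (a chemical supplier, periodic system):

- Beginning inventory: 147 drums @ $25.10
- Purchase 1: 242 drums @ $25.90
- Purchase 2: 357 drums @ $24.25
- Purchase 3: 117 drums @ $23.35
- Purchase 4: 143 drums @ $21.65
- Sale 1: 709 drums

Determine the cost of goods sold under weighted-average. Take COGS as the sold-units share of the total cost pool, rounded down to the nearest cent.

COGS = $17,226.47

Sale 1, sell 709: 709/1006 × $24,442.65 → $17,226.47
Ending inventory (cost pool remaining) = $7,216.18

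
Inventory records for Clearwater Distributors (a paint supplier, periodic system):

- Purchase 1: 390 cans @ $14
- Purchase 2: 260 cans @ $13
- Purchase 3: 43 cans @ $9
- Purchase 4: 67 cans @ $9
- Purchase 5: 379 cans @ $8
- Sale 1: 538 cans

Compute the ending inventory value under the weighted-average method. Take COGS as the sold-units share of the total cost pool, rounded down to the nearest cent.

Ending inventory = $6,786.71

Sale 1, sell 538: 538/1139 × $12,862.00 → $6,075.29
Ending inventory (cost pool remaining) = $6,786.71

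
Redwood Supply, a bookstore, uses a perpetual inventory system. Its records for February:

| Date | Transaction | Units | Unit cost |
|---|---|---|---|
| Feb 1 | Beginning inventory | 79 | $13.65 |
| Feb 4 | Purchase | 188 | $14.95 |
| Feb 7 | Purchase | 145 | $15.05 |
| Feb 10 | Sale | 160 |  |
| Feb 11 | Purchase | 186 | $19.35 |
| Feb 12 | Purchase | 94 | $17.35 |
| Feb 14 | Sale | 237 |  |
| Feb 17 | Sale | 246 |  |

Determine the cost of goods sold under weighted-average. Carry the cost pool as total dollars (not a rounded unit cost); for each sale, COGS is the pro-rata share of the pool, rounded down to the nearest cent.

After Feb 1: 79 on hand, pool $1,078.35 (≈ $13.6500 each)
After Feb 4: 267 on hand, pool $3,888.95 (≈ $14.5654 each)
After Feb 7: 412 on hand, pool $6,071.20 (≈ $14.7359 each)
Feb 10, sell 160: 160/412 × $6,071.20 → $2,357.74
After Feb 11: 438 on hand, pool $7,312.56 (≈ $16.6953 each)
After Feb 12: 532 on hand, pool $8,943.46 (≈ $16.8110 each)
Feb 14, sell 237: 237/532 × $8,943.46 → $3,984.21
Feb 17, sell 246: 246/295 × $4,959.25 → $4,135.51
Total COGS = $2,357.74 + $3,984.21 + $4,135.51 = $10,477.46
Ending inventory (cost pool remaining) = $823.74

COGS = $10,477.46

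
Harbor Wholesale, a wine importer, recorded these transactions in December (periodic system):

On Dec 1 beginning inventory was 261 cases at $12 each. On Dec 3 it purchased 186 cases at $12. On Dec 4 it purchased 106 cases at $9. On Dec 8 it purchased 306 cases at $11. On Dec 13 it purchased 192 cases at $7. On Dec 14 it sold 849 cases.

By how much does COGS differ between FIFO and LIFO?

$970

FIFO COGS: 261 @ $12 + 186 @ $12 + 106 @ $9 + 296 @ $11 = $9,574
LIFO COGS: 192 @ $7 + 306 @ $11 + 106 @ $9 + 186 @ $12 + 59 @ $12 = $8,604
Difference = |$9,574 − $8,604| = $970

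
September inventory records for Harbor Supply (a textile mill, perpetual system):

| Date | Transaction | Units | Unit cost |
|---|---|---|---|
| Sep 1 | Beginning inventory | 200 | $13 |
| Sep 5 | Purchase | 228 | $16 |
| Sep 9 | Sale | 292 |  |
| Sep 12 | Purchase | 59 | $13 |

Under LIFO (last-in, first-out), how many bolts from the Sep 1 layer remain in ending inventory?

136

Sep 9, 292 sold [LIFO — newest first]: 228 @ $16 + 64 @ $13 = $4,480
Ending inventory: 136 @ $13 + 59 @ $13 = $2,535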